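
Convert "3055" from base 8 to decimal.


Input: "3055" in base 8
Positional expansion:
  Digit '3' (value 3) x 8^3 = 1536
  Digit '0' (value 0) x 8^2 = 0
  Digit '5' (value 5) x 8^1 = 40
  Digit '5' (value 5) x 8^0 = 5
Sum = 1581

1581


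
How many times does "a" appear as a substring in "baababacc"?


Searching for "a" in "baababacc"
Scanning each position:
  Position 0: "b" => no
  Position 1: "a" => MATCH
  Position 2: "a" => MATCH
  Position 3: "b" => no
  Position 4: "a" => MATCH
  Position 5: "b" => no
  Position 6: "a" => MATCH
  Position 7: "c" => no
  Position 8: "c" => no
Total occurrences: 4

4


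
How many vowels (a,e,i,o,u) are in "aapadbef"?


Input: aapadbef
Checking each character:
  'a' at position 0: vowel (running total: 1)
  'a' at position 1: vowel (running total: 2)
  'p' at position 2: consonant
  'a' at position 3: vowel (running total: 3)
  'd' at position 4: consonant
  'b' at position 5: consonant
  'e' at position 6: vowel (running total: 4)
  'f' at position 7: consonant
Total vowels: 4

4


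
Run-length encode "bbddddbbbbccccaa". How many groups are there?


Input: bbddddbbbbccccaa
Scanning for consecutive runs:
  Group 1: 'b' x 2 (positions 0-1)
  Group 2: 'd' x 4 (positions 2-5)
  Group 3: 'b' x 4 (positions 6-9)
  Group 4: 'c' x 4 (positions 10-13)
  Group 5: 'a' x 2 (positions 14-15)
Total groups: 5

5


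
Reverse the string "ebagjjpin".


Input: ebagjjpin
Reading characters right to left:
  Position 8: 'n'
  Position 7: 'i'
  Position 6: 'p'
  Position 5: 'j'
  Position 4: 'j'
  Position 3: 'g'
  Position 2: 'a'
  Position 1: 'b'
  Position 0: 'e'
Reversed: nipjjgabe

nipjjgabe


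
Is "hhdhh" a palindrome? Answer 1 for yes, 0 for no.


Input: hhdhh
Reversed: hhdhh
  Compare pos 0 ('h') with pos 4 ('h'): match
  Compare pos 1 ('h') with pos 3 ('h'): match
Result: palindrome

1


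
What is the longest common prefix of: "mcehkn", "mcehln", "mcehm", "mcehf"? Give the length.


Words: mcehkn, mcehln, mcehm, mcehf
  Position 0: all 'm' => match
  Position 1: all 'c' => match
  Position 2: all 'e' => match
  Position 3: all 'h' => match
  Position 4: ('k', 'l', 'm', 'f') => mismatch, stop
LCP = "mceh" (length 4)

4


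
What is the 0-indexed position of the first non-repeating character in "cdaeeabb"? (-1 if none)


Input: cdaeeabb
Character frequencies:
  'a': 2
  'b': 2
  'c': 1
  'd': 1
  'e': 2
Scanning left to right for freq == 1:
  Position 0 ('c'): unique! => answer = 0

0


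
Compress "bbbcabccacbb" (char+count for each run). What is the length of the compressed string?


Input: bbbcabccacbb
Runs:
  'b' x 3 => "b3"
  'c' x 1 => "c1"
  'a' x 1 => "a1"
  'b' x 1 => "b1"
  'c' x 2 => "c2"
  'a' x 1 => "a1"
  'c' x 1 => "c1"
  'b' x 2 => "b2"
Compressed: "b3c1a1b1c2a1c1b2"
Compressed length: 16

16


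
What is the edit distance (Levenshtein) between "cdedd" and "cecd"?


Computing edit distance: "cdedd" -> "cecd"
DP table:
           c    e    c    d
      0    1    2    3    4
  c   1    0    1    2    3
  d   2    1    1    2    2
  e   3    2    1    2    3
  d   4    3    2    2    2
  d   5    4    3    3    2
Edit distance = dp[5][4] = 2

2


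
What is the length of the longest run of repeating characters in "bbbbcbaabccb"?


Input: "bbbbcbaabccb"
Scanning for longest run:
  Position 1 ('b'): continues run of 'b', length=2
  Position 2 ('b'): continues run of 'b', length=3
  Position 3 ('b'): continues run of 'b', length=4
  Position 4 ('c'): new char, reset run to 1
  Position 5 ('b'): new char, reset run to 1
  Position 6 ('a'): new char, reset run to 1
  Position 7 ('a'): continues run of 'a', length=2
  Position 8 ('b'): new char, reset run to 1
  Position 9 ('c'): new char, reset run to 1
  Position 10 ('c'): continues run of 'c', length=2
  Position 11 ('b'): new char, reset run to 1
Longest run: 'b' with length 4

4


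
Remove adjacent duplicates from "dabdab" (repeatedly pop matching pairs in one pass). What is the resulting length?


Input: dabdab
Stack-based adjacent duplicate removal:
  Read 'd': push. Stack: d
  Read 'a': push. Stack: da
  Read 'b': push. Stack: dab
  Read 'd': push. Stack: dabd
  Read 'a': push. Stack: dabda
  Read 'b': push. Stack: dabdab
Final stack: "dabdab" (length 6)

6


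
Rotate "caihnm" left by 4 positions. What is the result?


Input: "caihnm", rotate left by 4
First 4 characters: "caih"
Remaining characters: "nm"
Concatenate remaining + first: "nm" + "caih" = "nmcaih"

nmcaih


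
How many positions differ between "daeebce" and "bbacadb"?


Comparing "daeebce" and "bbacadb" position by position:
  Position 0: 'd' vs 'b' => DIFFER
  Position 1: 'a' vs 'b' => DIFFER
  Position 2: 'e' vs 'a' => DIFFER
  Position 3: 'e' vs 'c' => DIFFER
  Position 4: 'b' vs 'a' => DIFFER
  Position 5: 'c' vs 'd' => DIFFER
  Position 6: 'e' vs 'b' => DIFFER
Positions that differ: 7

7


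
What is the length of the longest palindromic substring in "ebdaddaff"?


Input: "ebdaddaff"
Checking substrings for palindromes:
  [3:7] "adda" (len 4) => palindrome
  [2:5] "dad" (len 3) => palindrome
  [4:6] "dd" (len 2) => palindrome
  [7:9] "ff" (len 2) => palindrome
Longest palindromic substring: "adda" with length 4

4


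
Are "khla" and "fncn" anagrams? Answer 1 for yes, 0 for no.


Strings: "khla", "fncn"
Sorted first:  ahkl
Sorted second: cfnn
Differ at position 0: 'a' vs 'c' => not anagrams

0


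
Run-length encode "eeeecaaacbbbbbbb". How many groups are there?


Input: eeeecaaacbbbbbbb
Scanning for consecutive runs:
  Group 1: 'e' x 4 (positions 0-3)
  Group 2: 'c' x 1 (positions 4-4)
  Group 3: 'a' x 3 (positions 5-7)
  Group 4: 'c' x 1 (positions 8-8)
  Group 5: 'b' x 7 (positions 9-15)
Total groups: 5

5


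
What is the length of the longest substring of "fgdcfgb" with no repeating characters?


Input: "fgdcfgb"
Sliding window (track last position of each char):
  Position 0 ('f'): window [0,0] length 1 -- new best
  Position 1 ('g'): window [0,1] length 2 -- new best
  Position 2 ('d'): window [0,2] length 3 -- new best
  Position 3 ('c'): window [0,3] length 4 -- new best
  Position 4 ('f'): repeat (last at 0), move window start to 1
  Position 4 ('f'): window [1,4] length 4
  Position 5 ('g'): repeat (last at 1), move window start to 2
  Position 5 ('g'): window [2,5] length 4
  Position 6 ('b'): window [2,6] length 5 -- new best
Longest substring with no repeats: "dcfgb" with length 5

5


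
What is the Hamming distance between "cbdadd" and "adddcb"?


Comparing "cbdadd" and "adddcb" position by position:
  Position 0: 'c' vs 'a' => differ
  Position 1: 'b' vs 'd' => differ
  Position 2: 'd' vs 'd' => same
  Position 3: 'a' vs 'd' => differ
  Position 4: 'd' vs 'c' => differ
  Position 5: 'd' vs 'b' => differ
Total differences (Hamming distance): 5

5


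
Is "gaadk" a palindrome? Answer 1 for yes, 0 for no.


Input: gaadk
Reversed: kdaag
  Compare pos 0 ('g') with pos 4 ('k'): MISMATCH
  Compare pos 1 ('a') with pos 3 ('d'): MISMATCH
Result: not a palindrome

0


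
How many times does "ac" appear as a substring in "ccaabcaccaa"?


Searching for "ac" in "ccaabcaccaa"
Scanning each position:
  Position 0: "cc" => no
  Position 1: "ca" => no
  Position 2: "aa" => no
  Position 3: "ab" => no
  Position 4: "bc" => no
  Position 5: "ca" => no
  Position 6: "ac" => MATCH
  Position 7: "cc" => no
  Position 8: "ca" => no
  Position 9: "aa" => no
Total occurrences: 1

1


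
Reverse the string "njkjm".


Input: njkjm
Reading characters right to left:
  Position 4: 'm'
  Position 3: 'j'
  Position 2: 'k'
  Position 1: 'j'
  Position 0: 'n'
Reversed: mjkjn

mjkjn


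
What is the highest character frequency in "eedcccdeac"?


Input: eedcccdeac
Character counts:
  'a': 1
  'c': 4
  'd': 2
  'e': 3
Maximum frequency: 4

4


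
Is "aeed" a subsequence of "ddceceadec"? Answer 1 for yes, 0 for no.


Check if "aeed" is a subsequence of "ddceceadec"
Greedy scan:
  Position 0 ('d'): no match needed
  Position 1 ('d'): no match needed
  Position 2 ('c'): no match needed
  Position 3 ('e'): no match needed
  Position 4 ('c'): no match needed
  Position 5 ('e'): no match needed
  Position 6 ('a'): matches sub[0] = 'a'
  Position 7 ('d'): no match needed
  Position 8 ('e'): matches sub[1] = 'e'
  Position 9 ('c'): no match needed
Only matched 2/4 characters => not a subsequence

0


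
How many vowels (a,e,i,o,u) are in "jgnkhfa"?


Input: jgnkhfa
Checking each character:
  'j' at position 0: consonant
  'g' at position 1: consonant
  'n' at position 2: consonant
  'k' at position 3: consonant
  'h' at position 4: consonant
  'f' at position 5: consonant
  'a' at position 6: vowel (running total: 1)
Total vowels: 1

1


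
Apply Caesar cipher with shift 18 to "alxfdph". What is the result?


Caesar cipher: shift "alxfdph" by 18
  'a' (pos 0) + 18 = pos 18 = 's'
  'l' (pos 11) + 18 = pos 3 = 'd'
  'x' (pos 23) + 18 = pos 15 = 'p'
  'f' (pos 5) + 18 = pos 23 = 'x'
  'd' (pos 3) + 18 = pos 21 = 'v'
  'p' (pos 15) + 18 = pos 7 = 'h'
  'h' (pos 7) + 18 = pos 25 = 'z'
Result: sdpxvhz

sdpxvhz


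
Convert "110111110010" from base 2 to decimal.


Input: "110111110010" in base 2
Positional expansion:
  Digit '1' (value 1) x 2^11 = 2048
  Digit '1' (value 1) x 2^10 = 1024
  Digit '0' (value 0) x 2^9 = 0
  Digit '1' (value 1) x 2^8 = 256
  Digit '1' (value 1) x 2^7 = 128
  Digit '1' (value 1) x 2^6 = 64
  Digit '1' (value 1) x 2^5 = 32
  Digit '1' (value 1) x 2^4 = 16
  Digit '0' (value 0) x 2^3 = 0
  Digit '0' (value 0) x 2^2 = 0
  Digit '1' (value 1) x 2^1 = 2
  Digit '0' (value 0) x 2^0 = 0
Sum = 3570

3570


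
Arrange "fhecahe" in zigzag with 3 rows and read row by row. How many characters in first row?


Zigzag "fhecahe" into 3 rows:
Placing characters:
  'f' => row 0
  'h' => row 1
  'e' => row 2
  'c' => row 1
  'a' => row 0
  'h' => row 1
  'e' => row 2
Rows:
  Row 0: "fa"
  Row 1: "hch"
  Row 2: "ee"
First row length: 2

2


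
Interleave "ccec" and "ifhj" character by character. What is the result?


Interleaving "ccec" and "ifhj":
  Position 0: 'c' from first, 'i' from second => "ci"
  Position 1: 'c' from first, 'f' from second => "cf"
  Position 2: 'e' from first, 'h' from second => "eh"
  Position 3: 'c' from first, 'j' from second => "cj"
Result: cicfehcj

cicfehcj


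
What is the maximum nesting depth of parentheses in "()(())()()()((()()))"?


Input: "()(())()()()((()()))"
Tracking depth:
  Position 0 '(': depth becomes 1
  Position 1 ')': depth becomes 0
  Position 2 '(': depth becomes 1
  Position 3 '(': depth becomes 2
  Position 4 ')': depth becomes 1
  Position 5 ')': depth becomes 0
  Position 6 '(': depth becomes 1
  Position 7 ')': depth becomes 0
  Position 8 '(': depth becomes 1
  Position 9 ')': depth becomes 0
  Position 10 '(': depth becomes 1
  Position 11 ')': depth becomes 0
  Position 12 '(': depth becomes 1
  Position 13 '(': depth becomes 2
  Position 14 '(': depth becomes 3
  Position 15 ')': depth becomes 2
  Position 16 '(': depth becomes 3
  Position 17 ')': depth becomes 2
  Position 18 ')': depth becomes 1
  Position 19 ')': depth becomes 0
Maximum depth reached: 3

3


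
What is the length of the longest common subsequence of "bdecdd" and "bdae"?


LCS of "bdecdd" and "bdae"
DP table:
           b    d    a    e
      0    0    0    0    0
  b   0    1    1    1    1
  d   0    1    2    2    2
  e   0    1    2    2    3
  c   0    1    2    2    3
  d   0    1    2    2    3
  d   0    1    2    2    3
LCS length = dp[6][4] = 3

3


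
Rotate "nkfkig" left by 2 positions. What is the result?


Input: "nkfkig", rotate left by 2
First 2 characters: "nk"
Remaining characters: "fkig"
Concatenate remaining + first: "fkig" + "nk" = "fkignk"

fkignk


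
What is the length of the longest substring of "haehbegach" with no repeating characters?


Input: "haehbegach"
Sliding window (track last position of each char):
  Position 0 ('h'): window [0,0] length 1 -- new best
  Position 1 ('a'): window [0,1] length 2 -- new best
  Position 2 ('e'): window [0,2] length 3 -- new best
  Position 3 ('h'): repeat (last at 0), move window start to 1
  Position 3 ('h'): window [1,3] length 3
  Position 4 ('b'): window [1,4] length 4 -- new best
  Position 5 ('e'): repeat (last at 2), move window start to 3
  Position 5 ('e'): window [3,5] length 3
  Position 6 ('g'): window [3,6] length 4
  Position 7 ('a'): window [3,7] length 5 -- new best
  Position 8 ('c'): window [3,8] length 6 -- new best
  Position 9 ('h'): repeat (last at 3), move window start to 4
  Position 9 ('h'): window [4,9] length 6
Longest substring with no repeats: "hbegac" with length 6

6


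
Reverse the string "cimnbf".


Input: cimnbf
Reading characters right to left:
  Position 5: 'f'
  Position 4: 'b'
  Position 3: 'n'
  Position 2: 'm'
  Position 1: 'i'
  Position 0: 'c'
Reversed: fbnmic

fbnmic


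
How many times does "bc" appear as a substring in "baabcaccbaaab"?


Searching for "bc" in "baabcaccbaaab"
Scanning each position:
  Position 0: "ba" => no
  Position 1: "aa" => no
  Position 2: "ab" => no
  Position 3: "bc" => MATCH
  Position 4: "ca" => no
  Position 5: "ac" => no
  Position 6: "cc" => no
  Position 7: "cb" => no
  Position 8: "ba" => no
  Position 9: "aa" => no
  Position 10: "aa" => no
  Position 11: "ab" => no
Total occurrences: 1

1


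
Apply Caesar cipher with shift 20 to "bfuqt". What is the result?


Caesar cipher: shift "bfuqt" by 20
  'b' (pos 1) + 20 = pos 21 = 'v'
  'f' (pos 5) + 20 = pos 25 = 'z'
  'u' (pos 20) + 20 = pos 14 = 'o'
  'q' (pos 16) + 20 = pos 10 = 'k'
  't' (pos 19) + 20 = pos 13 = 'n'
Result: vzokn

vzokn


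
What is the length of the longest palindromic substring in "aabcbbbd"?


Input: "aabcbbbd"
Checking substrings for palindromes:
  [2:5] "bcb" (len 3) => palindrome
  [4:7] "bbb" (len 3) => palindrome
  [0:2] "aa" (len 2) => palindrome
  [4:6] "bb" (len 2) => palindrome
  [5:7] "bb" (len 2) => palindrome
Longest palindromic substring: "bcb" with length 3

3


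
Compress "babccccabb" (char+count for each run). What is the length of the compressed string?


Input: babccccabb
Runs:
  'b' x 1 => "b1"
  'a' x 1 => "a1"
  'b' x 1 => "b1"
  'c' x 4 => "c4"
  'a' x 1 => "a1"
  'b' x 2 => "b2"
Compressed: "b1a1b1c4a1b2"
Compressed length: 12

12


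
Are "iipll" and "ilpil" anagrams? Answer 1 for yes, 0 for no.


Strings: "iipll", "ilpil"
Sorted first:  iillp
Sorted second: iillp
Sorted forms match => anagrams

1


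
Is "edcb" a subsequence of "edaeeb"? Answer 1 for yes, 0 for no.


Check if "edcb" is a subsequence of "edaeeb"
Greedy scan:
  Position 0 ('e'): matches sub[0] = 'e'
  Position 1 ('d'): matches sub[1] = 'd'
  Position 2 ('a'): no match needed
  Position 3 ('e'): no match needed
  Position 4 ('e'): no match needed
  Position 5 ('b'): no match needed
Only matched 2/4 characters => not a subsequence

0


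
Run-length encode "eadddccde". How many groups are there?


Input: eadddccde
Scanning for consecutive runs:
  Group 1: 'e' x 1 (positions 0-0)
  Group 2: 'a' x 1 (positions 1-1)
  Group 3: 'd' x 3 (positions 2-4)
  Group 4: 'c' x 2 (positions 5-6)
  Group 5: 'd' x 1 (positions 7-7)
  Group 6: 'e' x 1 (positions 8-8)
Total groups: 6

6


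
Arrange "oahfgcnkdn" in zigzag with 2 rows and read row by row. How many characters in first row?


Zigzag "oahfgcnkdn" into 2 rows:
Placing characters:
  'o' => row 0
  'a' => row 1
  'h' => row 0
  'f' => row 1
  'g' => row 0
  'c' => row 1
  'n' => row 0
  'k' => row 1
  'd' => row 0
  'n' => row 1
Rows:
  Row 0: "ohgnd"
  Row 1: "afckn"
First row length: 5

5


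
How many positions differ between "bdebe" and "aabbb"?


Comparing "bdebe" and "aabbb" position by position:
  Position 0: 'b' vs 'a' => DIFFER
  Position 1: 'd' vs 'a' => DIFFER
  Position 2: 'e' vs 'b' => DIFFER
  Position 3: 'b' vs 'b' => same
  Position 4: 'e' vs 'b' => DIFFER
Positions that differ: 4

4


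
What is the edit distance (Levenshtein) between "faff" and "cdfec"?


Computing edit distance: "faff" -> "cdfec"
DP table:
           c    d    f    e    c
      0    1    2    3    4    5
  f   1    1    2    2    3    4
  a   2    2    2    3    3    4
  f   3    3    3    2    3    4
  f   4    4    4    3    3    4
Edit distance = dp[4][5] = 4

4


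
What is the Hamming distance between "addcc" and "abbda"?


Comparing "addcc" and "abbda" position by position:
  Position 0: 'a' vs 'a' => same
  Position 1: 'd' vs 'b' => differ
  Position 2: 'd' vs 'b' => differ
  Position 3: 'c' vs 'd' => differ
  Position 4: 'c' vs 'a' => differ
Total differences (Hamming distance): 4

4


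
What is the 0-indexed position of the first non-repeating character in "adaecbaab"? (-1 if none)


Input: adaecbaab
Character frequencies:
  'a': 4
  'b': 2
  'c': 1
  'd': 1
  'e': 1
Scanning left to right for freq == 1:
  Position 0 ('a'): freq=4, skip
  Position 1 ('d'): unique! => answer = 1

1


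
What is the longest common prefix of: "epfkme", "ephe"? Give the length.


Words: epfkme, ephe
  Position 0: all 'e' => match
  Position 1: all 'p' => match
  Position 2: ('f', 'h') => mismatch, stop
LCP = "ep" (length 2)

2


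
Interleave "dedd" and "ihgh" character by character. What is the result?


Interleaving "dedd" and "ihgh":
  Position 0: 'd' from first, 'i' from second => "di"
  Position 1: 'e' from first, 'h' from second => "eh"
  Position 2: 'd' from first, 'g' from second => "dg"
  Position 3: 'd' from first, 'h' from second => "dh"
Result: diehdgdh

diehdgdh


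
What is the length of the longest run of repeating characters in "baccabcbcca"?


Input: "baccabcbcca"
Scanning for longest run:
  Position 1 ('a'): new char, reset run to 1
  Position 2 ('c'): new char, reset run to 1
  Position 3 ('c'): continues run of 'c', length=2
  Position 4 ('a'): new char, reset run to 1
  Position 5 ('b'): new char, reset run to 1
  Position 6 ('c'): new char, reset run to 1
  Position 7 ('b'): new char, reset run to 1
  Position 8 ('c'): new char, reset run to 1
  Position 9 ('c'): continues run of 'c', length=2
  Position 10 ('a'): new char, reset run to 1
Longest run: 'c' with length 2

2


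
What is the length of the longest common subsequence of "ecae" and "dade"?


LCS of "ecae" and "dade"
DP table:
           d    a    d    e
      0    0    0    0    0
  e   0    0    0    0    1
  c   0    0    0    0    1
  a   0    0    1    1    1
  e   0    0    1    1    2
LCS length = dp[4][4] = 2

2


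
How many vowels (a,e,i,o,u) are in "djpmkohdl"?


Input: djpmkohdl
Checking each character:
  'd' at position 0: consonant
  'j' at position 1: consonant
  'p' at position 2: consonant
  'm' at position 3: consonant
  'k' at position 4: consonant
  'o' at position 5: vowel (running total: 1)
  'h' at position 6: consonant
  'd' at position 7: consonant
  'l' at position 8: consonant
Total vowels: 1

1


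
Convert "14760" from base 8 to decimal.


Input: "14760" in base 8
Positional expansion:
  Digit '1' (value 1) x 8^4 = 4096
  Digit '4' (value 4) x 8^3 = 2048
  Digit '7' (value 7) x 8^2 = 448
  Digit '6' (value 6) x 8^1 = 48
  Digit '0' (value 0) x 8^0 = 0
Sum = 6640

6640


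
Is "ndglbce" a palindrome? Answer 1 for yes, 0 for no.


Input: ndglbce
Reversed: ecblgdn
  Compare pos 0 ('n') with pos 6 ('e'): MISMATCH
  Compare pos 1 ('d') with pos 5 ('c'): MISMATCH
  Compare pos 2 ('g') with pos 4 ('b'): MISMATCH
Result: not a palindrome

0


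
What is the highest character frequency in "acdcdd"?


Input: acdcdd
Character counts:
  'a': 1
  'c': 2
  'd': 3
Maximum frequency: 3

3


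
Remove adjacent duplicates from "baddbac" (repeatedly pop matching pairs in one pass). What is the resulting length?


Input: baddbac
Stack-based adjacent duplicate removal:
  Read 'b': push. Stack: b
  Read 'a': push. Stack: ba
  Read 'd': push. Stack: bad
  Read 'd': matches stack top 'd' => pop. Stack: ba
  Read 'b': push. Stack: bab
  Read 'a': push. Stack: baba
  Read 'c': push. Stack: babac
Final stack: "babac" (length 5)

5


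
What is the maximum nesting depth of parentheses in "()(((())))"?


Input: "()(((())))"
Tracking depth:
  Position 0 '(': depth becomes 1
  Position 1 ')': depth becomes 0
  Position 2 '(': depth becomes 1
  Position 3 '(': depth becomes 2
  Position 4 '(': depth becomes 3
  Position 5 '(': depth becomes 4
  Position 6 ')': depth becomes 3
  Position 7 ')': depth becomes 2
  Position 8 ')': depth becomes 1
  Position 9 ')': depth becomes 0
Maximum depth reached: 4

4


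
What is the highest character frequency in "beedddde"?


Input: beedddde
Character counts:
  'b': 1
  'd': 4
  'e': 3
Maximum frequency: 4

4


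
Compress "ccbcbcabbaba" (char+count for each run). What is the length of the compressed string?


Input: ccbcbcabbaba
Runs:
  'c' x 2 => "c2"
  'b' x 1 => "b1"
  'c' x 1 => "c1"
  'b' x 1 => "b1"
  'c' x 1 => "c1"
  'a' x 1 => "a1"
  'b' x 2 => "b2"
  'a' x 1 => "a1"
  'b' x 1 => "b1"
  'a' x 1 => "a1"
Compressed: "c2b1c1b1c1a1b2a1b1a1"
Compressed length: 20

20


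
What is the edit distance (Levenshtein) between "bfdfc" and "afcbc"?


Computing edit distance: "bfdfc" -> "afcbc"
DP table:
           a    f    c    b    c
      0    1    2    3    4    5
  b   1    1    2    3    3    4
  f   2    2    1    2    3    4
  d   3    3    2    2    3    4
  f   4    4    3    3    3    4
  c   5    5    4    3    4    3
Edit distance = dp[5][5] = 3

3


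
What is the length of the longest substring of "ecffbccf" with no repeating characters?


Input: "ecffbccf"
Sliding window (track last position of each char):
  Position 0 ('e'): window [0,0] length 1 -- new best
  Position 1 ('c'): window [0,1] length 2 -- new best
  Position 2 ('f'): window [0,2] length 3 -- new best
  Position 3 ('f'): repeat (last at 2), move window start to 3
  Position 3 ('f'): window [3,3] length 1
  Position 4 ('b'): window [3,4] length 2
  Position 5 ('c'): window [3,5] length 3
  Position 6 ('c'): repeat (last at 5), move window start to 6
  Position 6 ('c'): window [6,6] length 1
  Position 7 ('f'): window [6,7] length 2
Longest substring with no repeats: "ecf" with length 3

3


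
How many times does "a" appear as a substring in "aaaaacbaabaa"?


Searching for "a" in "aaaaacbaabaa"
Scanning each position:
  Position 0: "a" => MATCH
  Position 1: "a" => MATCH
  Position 2: "a" => MATCH
  Position 3: "a" => MATCH
  Position 4: "a" => MATCH
  Position 5: "c" => no
  Position 6: "b" => no
  Position 7: "a" => MATCH
  Position 8: "a" => MATCH
  Position 9: "b" => no
  Position 10: "a" => MATCH
  Position 11: "a" => MATCH
Total occurrences: 9

9


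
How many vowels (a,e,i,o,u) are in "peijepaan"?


Input: peijepaan
Checking each character:
  'p' at position 0: consonant
  'e' at position 1: vowel (running total: 1)
  'i' at position 2: vowel (running total: 2)
  'j' at position 3: consonant
  'e' at position 4: vowel (running total: 3)
  'p' at position 5: consonant
  'a' at position 6: vowel (running total: 4)
  'a' at position 7: vowel (running total: 5)
  'n' at position 8: consonant
Total vowels: 5

5


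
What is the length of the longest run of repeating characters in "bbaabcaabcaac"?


Input: "bbaabcaabcaac"
Scanning for longest run:
  Position 1 ('b'): continues run of 'b', length=2
  Position 2 ('a'): new char, reset run to 1
  Position 3 ('a'): continues run of 'a', length=2
  Position 4 ('b'): new char, reset run to 1
  Position 5 ('c'): new char, reset run to 1
  Position 6 ('a'): new char, reset run to 1
  Position 7 ('a'): continues run of 'a', length=2
  Position 8 ('b'): new char, reset run to 1
  Position 9 ('c'): new char, reset run to 1
  Position 10 ('a'): new char, reset run to 1
  Position 11 ('a'): continues run of 'a', length=2
  Position 12 ('c'): new char, reset run to 1
Longest run: 'b' with length 2

2


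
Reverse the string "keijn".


Input: keijn
Reading characters right to left:
  Position 4: 'n'
  Position 3: 'j'
  Position 2: 'i'
  Position 1: 'e'
  Position 0: 'k'
Reversed: njiek

njiek


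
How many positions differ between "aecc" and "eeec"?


Comparing "aecc" and "eeec" position by position:
  Position 0: 'a' vs 'e' => DIFFER
  Position 1: 'e' vs 'e' => same
  Position 2: 'c' vs 'e' => DIFFER
  Position 3: 'c' vs 'c' => same
Positions that differ: 2

2


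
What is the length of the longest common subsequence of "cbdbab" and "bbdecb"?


LCS of "cbdbab" and "bbdecb"
DP table:
           b    b    d    e    c    b
      0    0    0    0    0    0    0
  c   0    0    0    0    0    1    1
  b   0    1    1    1    1    1    2
  d   0    1    1    2    2    2    2
  b   0    1    2    2    2    2    3
  a   0    1    2    2    2    2    3
  b   0    1    2    2    2    2    3
LCS length = dp[6][6] = 3

3


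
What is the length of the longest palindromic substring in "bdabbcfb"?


Input: "bdabbcfb"
Checking substrings for palindromes:
  [3:5] "bb" (len 2) => palindrome
Longest palindromic substring: "bb" with length 2

2


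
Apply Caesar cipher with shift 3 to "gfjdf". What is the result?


Caesar cipher: shift "gfjdf" by 3
  'g' (pos 6) + 3 = pos 9 = 'j'
  'f' (pos 5) + 3 = pos 8 = 'i'
  'j' (pos 9) + 3 = pos 12 = 'm'
  'd' (pos 3) + 3 = pos 6 = 'g'
  'f' (pos 5) + 3 = pos 8 = 'i'
Result: jimgi

jimgi


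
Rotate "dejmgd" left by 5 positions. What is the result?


Input: "dejmgd", rotate left by 5
First 5 characters: "dejmg"
Remaining characters: "d"
Concatenate remaining + first: "d" + "dejmg" = "ddejmg"

ddejmg


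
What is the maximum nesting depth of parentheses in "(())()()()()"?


Input: "(())()()()()"
Tracking depth:
  Position 0 '(': depth becomes 1
  Position 1 '(': depth becomes 2
  Position 2 ')': depth becomes 1
  Position 3 ')': depth becomes 0
  Position 4 '(': depth becomes 1
  Position 5 ')': depth becomes 0
  Position 6 '(': depth becomes 1
  Position 7 ')': depth becomes 0
  Position 8 '(': depth becomes 1
  Position 9 ')': depth becomes 0
  Position 10 '(': depth becomes 1
  Position 11 ')': depth becomes 0
Maximum depth reached: 2

2


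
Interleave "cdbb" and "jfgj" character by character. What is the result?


Interleaving "cdbb" and "jfgj":
  Position 0: 'c' from first, 'j' from second => "cj"
  Position 1: 'd' from first, 'f' from second => "df"
  Position 2: 'b' from first, 'g' from second => "bg"
  Position 3: 'b' from first, 'j' from second => "bj"
Result: cjdfbgbj

cjdfbgbj


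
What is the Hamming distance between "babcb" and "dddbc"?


Comparing "babcb" and "dddbc" position by position:
  Position 0: 'b' vs 'd' => differ
  Position 1: 'a' vs 'd' => differ
  Position 2: 'b' vs 'd' => differ
  Position 3: 'c' vs 'b' => differ
  Position 4: 'b' vs 'c' => differ
Total differences (Hamming distance): 5

5


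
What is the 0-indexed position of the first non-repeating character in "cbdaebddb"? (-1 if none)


Input: cbdaebddb
Character frequencies:
  'a': 1
  'b': 3
  'c': 1
  'd': 3
  'e': 1
Scanning left to right for freq == 1:
  Position 0 ('c'): unique! => answer = 0

0


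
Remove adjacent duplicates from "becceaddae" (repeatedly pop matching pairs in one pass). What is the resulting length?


Input: becceaddae
Stack-based adjacent duplicate removal:
  Read 'b': push. Stack: b
  Read 'e': push. Stack: be
  Read 'c': push. Stack: bec
  Read 'c': matches stack top 'c' => pop. Stack: be
  Read 'e': matches stack top 'e' => pop. Stack: b
  Read 'a': push. Stack: ba
  Read 'd': push. Stack: bad
  Read 'd': matches stack top 'd' => pop. Stack: ba
  Read 'a': matches stack top 'a' => pop. Stack: b
  Read 'e': push. Stack: be
Final stack: "be" (length 2)

2


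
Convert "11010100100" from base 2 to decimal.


Input: "11010100100" in base 2
Positional expansion:
  Digit '1' (value 1) x 2^10 = 1024
  Digit '1' (value 1) x 2^9 = 512
  Digit '0' (value 0) x 2^8 = 0
  Digit '1' (value 1) x 2^7 = 128
  Digit '0' (value 0) x 2^6 = 0
  Digit '1' (value 1) x 2^5 = 32
  Digit '0' (value 0) x 2^4 = 0
  Digit '0' (value 0) x 2^3 = 0
  Digit '1' (value 1) x 2^2 = 4
  Digit '0' (value 0) x 2^1 = 0
  Digit '0' (value 0) x 2^0 = 0
Sum = 1700

1700


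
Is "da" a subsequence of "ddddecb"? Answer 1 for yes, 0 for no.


Check if "da" is a subsequence of "ddddecb"
Greedy scan:
  Position 0 ('d'): matches sub[0] = 'd'
  Position 1 ('d'): no match needed
  Position 2 ('d'): no match needed
  Position 3 ('d'): no match needed
  Position 4 ('e'): no match needed
  Position 5 ('c'): no match needed
  Position 6 ('b'): no match needed
Only matched 1/2 characters => not a subsequence

0


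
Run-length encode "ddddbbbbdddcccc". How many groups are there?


Input: ddddbbbbdddcccc
Scanning for consecutive runs:
  Group 1: 'd' x 4 (positions 0-3)
  Group 2: 'b' x 4 (positions 4-7)
  Group 3: 'd' x 3 (positions 8-10)
  Group 4: 'c' x 4 (positions 11-14)
Total groups: 4

4


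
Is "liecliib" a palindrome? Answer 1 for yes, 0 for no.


Input: liecliib
Reversed: biilceil
  Compare pos 0 ('l') with pos 7 ('b'): MISMATCH
  Compare pos 1 ('i') with pos 6 ('i'): match
  Compare pos 2 ('e') with pos 5 ('i'): MISMATCH
  Compare pos 3 ('c') with pos 4 ('l'): MISMATCH
Result: not a palindrome

0


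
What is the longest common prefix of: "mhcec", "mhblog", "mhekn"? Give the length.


Words: mhcec, mhblog, mhekn
  Position 0: all 'm' => match
  Position 1: all 'h' => match
  Position 2: ('c', 'b', 'e') => mismatch, stop
LCP = "mh" (length 2)

2


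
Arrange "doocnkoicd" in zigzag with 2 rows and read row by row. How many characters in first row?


Zigzag "doocnkoicd" into 2 rows:
Placing characters:
  'd' => row 0
  'o' => row 1
  'o' => row 0
  'c' => row 1
  'n' => row 0
  'k' => row 1
  'o' => row 0
  'i' => row 1
  'c' => row 0
  'd' => row 1
Rows:
  Row 0: "donoc"
  Row 1: "ockid"
First row length: 5

5


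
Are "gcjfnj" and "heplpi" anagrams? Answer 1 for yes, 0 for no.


Strings: "gcjfnj", "heplpi"
Sorted first:  cfgjjn
Sorted second: ehilpp
Differ at position 0: 'c' vs 'e' => not anagrams

0


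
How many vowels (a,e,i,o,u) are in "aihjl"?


Input: aihjl
Checking each character:
  'a' at position 0: vowel (running total: 1)
  'i' at position 1: vowel (running total: 2)
  'h' at position 2: consonant
  'j' at position 3: consonant
  'l' at position 4: consonant
Total vowels: 2

2


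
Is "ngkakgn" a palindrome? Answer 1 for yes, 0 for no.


Input: ngkakgn
Reversed: ngkakgn
  Compare pos 0 ('n') with pos 6 ('n'): match
  Compare pos 1 ('g') with pos 5 ('g'): match
  Compare pos 2 ('k') with pos 4 ('k'): match
Result: palindrome

1


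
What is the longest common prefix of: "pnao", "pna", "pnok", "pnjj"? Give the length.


Words: pnao, pna, pnok, pnjj
  Position 0: all 'p' => match
  Position 1: all 'n' => match
  Position 2: ('a', 'a', 'o', 'j') => mismatch, stop
LCP = "pn" (length 2)

2


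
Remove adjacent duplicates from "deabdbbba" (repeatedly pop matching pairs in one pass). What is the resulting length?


Input: deabdbbba
Stack-based adjacent duplicate removal:
  Read 'd': push. Stack: d
  Read 'e': push. Stack: de
  Read 'a': push. Stack: dea
  Read 'b': push. Stack: deab
  Read 'd': push. Stack: deabd
  Read 'b': push. Stack: deabdb
  Read 'b': matches stack top 'b' => pop. Stack: deabd
  Read 'b': push. Stack: deabdb
  Read 'a': push. Stack: deabdba
Final stack: "deabdba" (length 7)

7


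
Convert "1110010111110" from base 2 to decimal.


Input: "1110010111110" in base 2
Positional expansion:
  Digit '1' (value 1) x 2^12 = 4096
  Digit '1' (value 1) x 2^11 = 2048
  Digit '1' (value 1) x 2^10 = 1024
  Digit '0' (value 0) x 2^9 = 0
  Digit '0' (value 0) x 2^8 = 0
  Digit '1' (value 1) x 2^7 = 128
  Digit '0' (value 0) x 2^6 = 0
  Digit '1' (value 1) x 2^5 = 32
  Digit '1' (value 1) x 2^4 = 16
  Digit '1' (value 1) x 2^3 = 8
  Digit '1' (value 1) x 2^2 = 4
  Digit '1' (value 1) x 2^1 = 2
  Digit '0' (value 0) x 2^0 = 0
Sum = 7358

7358


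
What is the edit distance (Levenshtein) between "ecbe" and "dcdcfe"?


Computing edit distance: "ecbe" -> "dcdcfe"
DP table:
           d    c    d    c    f    e
      0    1    2    3    4    5    6
  e   1    1    2    3    4    5    5
  c   2    2    1    2    3    4    5
  b   3    3    2    2    3    4    5
  e   4    4    3    3    3    4    4
Edit distance = dp[4][6] = 4

4


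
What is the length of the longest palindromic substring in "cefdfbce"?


Input: "cefdfbce"
Checking substrings for palindromes:
  [2:5] "fdf" (len 3) => palindrome
Longest palindromic substring: "fdf" with length 3

3


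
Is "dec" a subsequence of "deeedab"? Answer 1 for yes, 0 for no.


Check if "dec" is a subsequence of "deeedab"
Greedy scan:
  Position 0 ('d'): matches sub[0] = 'd'
  Position 1 ('e'): matches sub[1] = 'e'
  Position 2 ('e'): no match needed
  Position 3 ('e'): no match needed
  Position 4 ('d'): no match needed
  Position 5 ('a'): no match needed
  Position 6 ('b'): no match needed
Only matched 2/3 characters => not a subsequence

0


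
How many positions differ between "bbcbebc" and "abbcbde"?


Comparing "bbcbebc" and "abbcbde" position by position:
  Position 0: 'b' vs 'a' => DIFFER
  Position 1: 'b' vs 'b' => same
  Position 2: 'c' vs 'b' => DIFFER
  Position 3: 'b' vs 'c' => DIFFER
  Position 4: 'e' vs 'b' => DIFFER
  Position 5: 'b' vs 'd' => DIFFER
  Position 6: 'c' vs 'e' => DIFFER
Positions that differ: 6

6


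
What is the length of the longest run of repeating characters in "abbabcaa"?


Input: "abbabcaa"
Scanning for longest run:
  Position 1 ('b'): new char, reset run to 1
  Position 2 ('b'): continues run of 'b', length=2
  Position 3 ('a'): new char, reset run to 1
  Position 4 ('b'): new char, reset run to 1
  Position 5 ('c'): new char, reset run to 1
  Position 6 ('a'): new char, reset run to 1
  Position 7 ('a'): continues run of 'a', length=2
Longest run: 'b' with length 2

2


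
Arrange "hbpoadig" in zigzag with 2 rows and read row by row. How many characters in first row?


Zigzag "hbpoadig" into 2 rows:
Placing characters:
  'h' => row 0
  'b' => row 1
  'p' => row 0
  'o' => row 1
  'a' => row 0
  'd' => row 1
  'i' => row 0
  'g' => row 1
Rows:
  Row 0: "hpai"
  Row 1: "bodg"
First row length: 4

4


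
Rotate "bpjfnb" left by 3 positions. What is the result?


Input: "bpjfnb", rotate left by 3
First 3 characters: "bpj"
Remaining characters: "fnb"
Concatenate remaining + first: "fnb" + "bpj" = "fnbbpj"

fnbbpj


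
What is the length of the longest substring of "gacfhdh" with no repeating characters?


Input: "gacfhdh"
Sliding window (track last position of each char):
  Position 0 ('g'): window [0,0] length 1 -- new best
  Position 1 ('a'): window [0,1] length 2 -- new best
  Position 2 ('c'): window [0,2] length 3 -- new best
  Position 3 ('f'): window [0,3] length 4 -- new best
  Position 4 ('h'): window [0,4] length 5 -- new best
  Position 5 ('d'): window [0,5] length 6 -- new best
  Position 6 ('h'): repeat (last at 4), move window start to 5
  Position 6 ('h'): window [5,6] length 2
Longest substring with no repeats: "gacfhd" with length 6

6


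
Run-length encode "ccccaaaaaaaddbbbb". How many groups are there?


Input: ccccaaaaaaaddbbbb
Scanning for consecutive runs:
  Group 1: 'c' x 4 (positions 0-3)
  Group 2: 'a' x 7 (positions 4-10)
  Group 3: 'd' x 2 (positions 11-12)
  Group 4: 'b' x 4 (positions 13-16)
Total groups: 4

4


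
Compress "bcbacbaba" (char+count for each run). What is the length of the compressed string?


Input: bcbacbaba
Runs:
  'b' x 1 => "b1"
  'c' x 1 => "c1"
  'b' x 1 => "b1"
  'a' x 1 => "a1"
  'c' x 1 => "c1"
  'b' x 1 => "b1"
  'a' x 1 => "a1"
  'b' x 1 => "b1"
  'a' x 1 => "a1"
Compressed: "b1c1b1a1c1b1a1b1a1"
Compressed length: 18

18


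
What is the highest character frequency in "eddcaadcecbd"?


Input: eddcaadcecbd
Character counts:
  'a': 2
  'b': 1
  'c': 3
  'd': 4
  'e': 2
Maximum frequency: 4

4


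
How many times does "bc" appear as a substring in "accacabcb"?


Searching for "bc" in "accacabcb"
Scanning each position:
  Position 0: "ac" => no
  Position 1: "cc" => no
  Position 2: "ca" => no
  Position 3: "ac" => no
  Position 4: "ca" => no
  Position 5: "ab" => no
  Position 6: "bc" => MATCH
  Position 7: "cb" => no
Total occurrences: 1

1


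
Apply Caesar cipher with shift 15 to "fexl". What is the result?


Caesar cipher: shift "fexl" by 15
  'f' (pos 5) + 15 = pos 20 = 'u'
  'e' (pos 4) + 15 = pos 19 = 't'
  'x' (pos 23) + 15 = pos 12 = 'm'
  'l' (pos 11) + 15 = pos 0 = 'a'
Result: utma

utma


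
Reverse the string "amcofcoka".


Input: amcofcoka
Reading characters right to left:
  Position 8: 'a'
  Position 7: 'k'
  Position 6: 'o'
  Position 5: 'c'
  Position 4: 'f'
  Position 3: 'o'
  Position 2: 'c'
  Position 1: 'm'
  Position 0: 'a'
Reversed: akocfocma

akocfocma


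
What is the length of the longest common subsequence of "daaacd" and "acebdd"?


LCS of "daaacd" and "acebdd"
DP table:
           a    c    e    b    d    d
      0    0    0    0    0    0    0
  d   0    0    0    0    0    1    1
  a   0    1    1    1    1    1    1
  a   0    1    1    1    1    1    1
  a   0    1    1    1    1    1    1
  c   0    1    2    2    2    2    2
  d   0    1    2    2    2    3    3
LCS length = dp[6][6] = 3

3


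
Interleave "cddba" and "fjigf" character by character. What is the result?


Interleaving "cddba" and "fjigf":
  Position 0: 'c' from first, 'f' from second => "cf"
  Position 1: 'd' from first, 'j' from second => "dj"
  Position 2: 'd' from first, 'i' from second => "di"
  Position 3: 'b' from first, 'g' from second => "bg"
  Position 4: 'a' from first, 'f' from second => "af"
Result: cfdjdibgaf

cfdjdibgaf


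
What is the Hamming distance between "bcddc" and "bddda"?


Comparing "bcddc" and "bddda" position by position:
  Position 0: 'b' vs 'b' => same
  Position 1: 'c' vs 'd' => differ
  Position 2: 'd' vs 'd' => same
  Position 3: 'd' vs 'd' => same
  Position 4: 'c' vs 'a' => differ
Total differences (Hamming distance): 2

2


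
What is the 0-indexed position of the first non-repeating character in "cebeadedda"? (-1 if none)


Input: cebeadedda
Character frequencies:
  'a': 2
  'b': 1
  'c': 1
  'd': 3
  'e': 3
Scanning left to right for freq == 1:
  Position 0 ('c'): unique! => answer = 0

0


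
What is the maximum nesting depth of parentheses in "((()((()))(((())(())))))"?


Input: "((()((()))(((())(())))))"
Tracking depth:
  Position 0 '(': depth becomes 1
  Position 1 '(': depth becomes 2
  Position 2 '(': depth becomes 3
  Position 3 ')': depth becomes 2
  Position 4 '(': depth becomes 3
  Position 5 '(': depth becomes 4
  Position 6 '(': depth becomes 5
  Position 7 ')': depth becomes 4
  Position 8 ')': depth becomes 3
  Position 9 ')': depth becomes 2
  Position 10 '(': depth becomes 3
  Position 11 '(': depth becomes 4
  Position 12 '(': depth becomes 5
  Position 13 '(': depth becomes 6
  Position 14 ')': depth becomes 5
  Position 15 ')': depth becomes 4
  Position 16 '(': depth becomes 5
  Position 17 '(': depth becomes 6
  Position 18 ')': depth becomes 5
  Position 19 ')': depth becomes 4
  Position 20 ')': depth becomes 3
  Position 21 ')': depth becomes 2
  Position 22 ')': depth becomes 1
  Position 23 ')': depth becomes 0
Maximum depth reached: 6

6


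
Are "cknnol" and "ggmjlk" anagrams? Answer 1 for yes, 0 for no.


Strings: "cknnol", "ggmjlk"
Sorted first:  cklnno
Sorted second: ggjklm
Differ at position 0: 'c' vs 'g' => not anagrams

0


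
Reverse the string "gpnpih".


Input: gpnpih
Reading characters right to left:
  Position 5: 'h'
  Position 4: 'i'
  Position 3: 'p'
  Position 2: 'n'
  Position 1: 'p'
  Position 0: 'g'
Reversed: hipnpg

hipnpg


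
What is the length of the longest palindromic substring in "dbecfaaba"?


Input: "dbecfaaba"
Checking substrings for palindromes:
  [6:9] "aba" (len 3) => palindrome
  [5:7] "aa" (len 2) => palindrome
Longest palindromic substring: "aba" with length 3

3
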